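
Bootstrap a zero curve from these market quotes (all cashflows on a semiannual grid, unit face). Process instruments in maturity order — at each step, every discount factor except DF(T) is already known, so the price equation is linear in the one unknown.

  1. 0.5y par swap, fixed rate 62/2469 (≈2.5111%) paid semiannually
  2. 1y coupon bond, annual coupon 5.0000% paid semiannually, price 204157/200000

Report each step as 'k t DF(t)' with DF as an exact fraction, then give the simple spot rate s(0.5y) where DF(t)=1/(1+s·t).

step 1 [0.5y] swap r/2=31/2469: DF=(1 − 31/2469·(0))/(1+31/2469) = 2469/2500 ≈ 0.987600
step 2 [1y] bond c/2=1/40: DF=(204157/200000 − 1/40·(0.987600))/(1+1/40) = 4859/5000 ≈ 0.971800

1 1/2 2469/2500
2 1 4859/5000
s(0.5y) = (1/(2469/2500) − 1)/(1/2) = 62/2469 ≈ 2.5111%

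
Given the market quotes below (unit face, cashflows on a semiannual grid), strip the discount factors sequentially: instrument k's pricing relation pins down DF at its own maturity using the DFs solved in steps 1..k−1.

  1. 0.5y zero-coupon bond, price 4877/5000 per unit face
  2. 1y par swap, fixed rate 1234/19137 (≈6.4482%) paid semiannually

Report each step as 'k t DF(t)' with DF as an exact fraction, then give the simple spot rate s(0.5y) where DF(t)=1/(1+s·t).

step 1 [0.5y] zero: DF = P = 4877/5000 ≈ 0.975400
step 2 [1y] swap r/2=617/19137: DF=(1 − 617/19137·(0.975400))/(1+617/19137) = 9383/10000 ≈ 0.938300

1 1/2 4877/5000
2 1 9383/10000
s(0.5y) = (1/(4877/5000) − 1)/(1/2) = 246/4877 ≈ 5.0441%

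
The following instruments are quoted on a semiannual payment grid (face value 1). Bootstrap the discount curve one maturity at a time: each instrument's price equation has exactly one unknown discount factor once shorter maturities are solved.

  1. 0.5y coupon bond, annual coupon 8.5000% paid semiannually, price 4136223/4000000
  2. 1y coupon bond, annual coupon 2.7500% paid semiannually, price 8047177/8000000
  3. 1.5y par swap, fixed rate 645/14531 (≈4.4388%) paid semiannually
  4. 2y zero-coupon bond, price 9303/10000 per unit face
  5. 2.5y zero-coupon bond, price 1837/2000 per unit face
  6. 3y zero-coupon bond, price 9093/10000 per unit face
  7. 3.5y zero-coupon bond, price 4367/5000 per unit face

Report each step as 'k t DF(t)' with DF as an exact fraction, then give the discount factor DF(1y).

step 1 [0.5y] bond c/2=17/400: DF=(4136223/4000000 − 17/400·(0))/(1+17/400) = 9919/10000 ≈ 0.991900
step 2 [1y] bond c/2=11/800: DF=(8047177/8000000 − 11/800·(0.991900))/(1+11/800) = 2447/2500 ≈ 0.978800
step 3 [1.5y] swap r/2=645/29062: DF=(1 − 645/29062·(0.991900+0.978800))/(1+645/29062) = 1871/2000 ≈ 0.935500
step 4 [2y] zero: DF = P = 9303/10000 ≈ 0.930300
step 5 [2.5y] zero: DF = P = 1837/2000 ≈ 0.918500
step 6 [3y] zero: DF = P = 9093/10000 ≈ 0.909300
step 7 [3.5y] zero: DF = P = 4367/5000 ≈ 0.873400

1 1/2 9919/10000
2 1 2447/2500
3 3/2 1871/2000
4 2 9303/10000
5 5/2 1837/2000
6 3 9093/10000
7 7/2 4367/5000
DF(1y) = 2447/2500 ≈ 0.978800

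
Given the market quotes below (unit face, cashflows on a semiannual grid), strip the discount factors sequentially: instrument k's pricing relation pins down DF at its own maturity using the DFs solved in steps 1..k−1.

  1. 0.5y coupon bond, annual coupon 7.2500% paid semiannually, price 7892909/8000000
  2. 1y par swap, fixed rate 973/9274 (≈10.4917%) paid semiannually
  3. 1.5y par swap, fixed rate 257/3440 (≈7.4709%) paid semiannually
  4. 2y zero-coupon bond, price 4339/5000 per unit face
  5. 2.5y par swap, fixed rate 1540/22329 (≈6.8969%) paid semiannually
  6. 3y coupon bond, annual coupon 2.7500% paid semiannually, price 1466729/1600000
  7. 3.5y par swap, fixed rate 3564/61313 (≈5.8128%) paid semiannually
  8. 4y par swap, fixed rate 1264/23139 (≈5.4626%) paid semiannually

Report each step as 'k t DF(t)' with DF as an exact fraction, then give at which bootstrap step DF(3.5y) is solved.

1 1/2 9521/10000
2 1 9027/10000
3 3/2 2243/2500
4 2 4339/5000
5 5/2 423/500
6 3 8437/10000
7 7/2 4109/5000
8 4 1013/1250
DF(3.5y) is solved at step 7

step 1 [0.5y] bond c/2=29/800: DF=(7892909/8000000 − 29/800·(0))/(1+29/800) = 9521/10000 ≈ 0.952100
step 2 [1y] swap r/2=973/18548: DF=(1 − 973/18548·(0.952100))/(1+973/18548) = 9027/10000 ≈ 0.902700
step 3 [1.5y] swap r/2=257/6880: DF=(1 − 257/6880·(0.952100+0.902700))/(1+257/6880) = 2243/2500 ≈ 0.897200
step 4 [2y] zero: DF = P = 4339/5000 ≈ 0.867800
step 5 [2.5y] swap r/2=770/22329: DF=(1 − 770/22329·(0.952100+0.902700+0.897200+0.867800))/(1+770/22329) = 423/500 ≈ 0.846000
step 6 [3y] bond c/2=11/800: DF=(1466729/1600000 − 11/800·(0.952100+0.902700+0.897200+0.867800+0.846000))/(1+11/800) = 8437/10000 ≈ 0.843700
step 7 [3.5y] swap r/2=1782/61313: DF=(1 − 1782/61313·(0.952100+0.902700+0.897200+0.867800+0.846000+0.843700))/(1+1782/61313) = 4109/5000 ≈ 0.821800
step 8 [4y] swap r/2=632/23139: DF=(1 − 632/23139·(0.952100+0.902700+0.897200+0.867800+0.846000+0.843700+0.821800))/(1+632/23139) = 1013/1250 ≈ 0.810400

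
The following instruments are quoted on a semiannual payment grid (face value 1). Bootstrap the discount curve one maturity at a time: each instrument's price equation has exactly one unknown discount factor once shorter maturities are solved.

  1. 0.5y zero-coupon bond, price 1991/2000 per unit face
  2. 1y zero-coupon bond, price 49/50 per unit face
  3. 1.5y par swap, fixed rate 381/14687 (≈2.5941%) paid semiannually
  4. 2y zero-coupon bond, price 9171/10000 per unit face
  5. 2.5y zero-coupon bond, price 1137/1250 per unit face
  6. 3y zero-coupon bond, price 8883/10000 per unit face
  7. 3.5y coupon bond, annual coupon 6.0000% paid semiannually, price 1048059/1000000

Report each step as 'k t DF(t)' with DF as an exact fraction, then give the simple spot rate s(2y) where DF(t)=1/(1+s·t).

step 1 [0.5y] zero: DF = P = 1991/2000 ≈ 0.995500
step 2 [1y] zero: DF = P = 49/50 ≈ 0.980000
step 3 [1.5y] swap r/2=381/29374: DF=(1 − 381/29374·(0.995500+0.980000))/(1+381/29374) = 9619/10000 ≈ 0.961900
step 4 [2y] zero: DF = P = 9171/10000 ≈ 0.917100
step 5 [2.5y] zero: DF = P = 1137/1250 ≈ 0.909600
step 6 [3y] zero: DF = P = 8883/10000 ≈ 0.888300
step 7 [3.5y] bond c/2=3/100: DF=(1048059/1000000 − 3/100·(0.995500+0.980000+0.961900+0.917100+0.909600+0.888300))/(1+3/100) = 8529/10000 ≈ 0.852900

1 1/2 1991/2000
2 1 49/50
3 3/2 9619/10000
4 2 9171/10000
5 5/2 1137/1250
6 3 8883/10000
7 7/2 8529/10000
s(2y) = (1/(9171/10000) − 1)/(2) = 829/18342 ≈ 4.5197%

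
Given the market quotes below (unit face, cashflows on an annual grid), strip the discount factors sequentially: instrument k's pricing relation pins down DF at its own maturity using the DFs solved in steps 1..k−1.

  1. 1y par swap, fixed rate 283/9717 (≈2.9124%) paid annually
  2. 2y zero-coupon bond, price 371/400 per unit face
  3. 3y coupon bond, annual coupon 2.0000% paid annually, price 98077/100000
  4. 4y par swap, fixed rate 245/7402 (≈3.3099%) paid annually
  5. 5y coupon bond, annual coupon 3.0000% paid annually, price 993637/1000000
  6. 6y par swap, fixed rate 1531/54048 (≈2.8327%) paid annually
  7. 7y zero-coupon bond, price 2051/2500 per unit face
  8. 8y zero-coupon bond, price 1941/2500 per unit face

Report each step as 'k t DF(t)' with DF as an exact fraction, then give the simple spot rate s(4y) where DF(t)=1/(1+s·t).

1 1 9717/10000
2 2 371/400
3 3 9243/10000
4 4 351/400
5 5 8569/10000
6 6 8469/10000
7 7 2051/2500
8 8 1941/2500
s(4y) = (1/(351/400) − 1)/(4) = 49/1404 ≈ 3.4900%

step 1 [1y] swap r/1=283/9717: DF=(1 − 283/9717·(0))/(1+283/9717) = 9717/10000 ≈ 0.971700
step 2 [2y] zero: DF = P = 371/400 ≈ 0.927500
step 3 [3y] bond c/1=1/50: DF=(98077/100000 − 1/50·(0.971700+0.927500))/(1+1/50) = 9243/10000 ≈ 0.924300
step 4 [4y] swap r/1=245/7402: DF=(1 − 245/7402·(0.971700+0.927500+0.924300))/(1+245/7402) = 351/400 ≈ 0.877500
step 5 [5y] bond c/1=3/100: DF=(993637/1000000 − 3/100·(0.971700+0.927500+0.924300+0.877500))/(1+3/100) = 8569/10000 ≈ 0.856900
step 6 [6y] swap r/1=1531/54048: DF=(1 − 1531/54048·(0.971700+0.927500+0.924300+0.877500+0.856900))/(1+1531/54048) = 8469/10000 ≈ 0.846900
step 7 [7y] zero: DF = P = 2051/2500 ≈ 0.820400
step 8 [8y] zero: DF = P = 1941/2500 ≈ 0.776400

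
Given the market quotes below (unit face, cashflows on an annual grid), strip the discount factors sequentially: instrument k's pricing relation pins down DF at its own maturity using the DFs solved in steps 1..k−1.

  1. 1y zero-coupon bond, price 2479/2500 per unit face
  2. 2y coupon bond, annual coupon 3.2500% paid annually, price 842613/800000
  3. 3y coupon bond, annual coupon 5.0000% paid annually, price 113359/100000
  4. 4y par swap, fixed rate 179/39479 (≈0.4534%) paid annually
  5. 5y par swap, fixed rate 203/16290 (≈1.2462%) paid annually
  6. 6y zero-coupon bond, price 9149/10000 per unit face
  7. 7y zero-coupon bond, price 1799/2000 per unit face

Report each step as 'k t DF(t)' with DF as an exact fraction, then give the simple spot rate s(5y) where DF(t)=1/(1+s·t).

step 1 [1y] zero: DF = P = 2479/2500 ≈ 0.991600
step 2 [2y] bond c/1=13/400: DF=(842613/800000 − 13/400·(0.991600))/(1+13/400) = 9889/10000 ≈ 0.988900
step 3 [3y] bond c/1=1/20: DF=(113359/100000 − 1/20·(0.991600+0.988900))/(1+1/20) = 9853/10000 ≈ 0.985300
step 4 [4y] swap r/1=179/39479: DF=(1 − 179/39479·(0.991600+0.988900+0.985300))/(1+179/39479) = 9821/10000 ≈ 0.982100
step 5 [5y] swap r/1=203/16290: DF=(1 − 203/16290·(0.991600+0.988900+0.985300+0.982100))/(1+203/16290) = 9391/10000 ≈ 0.939100
step 6 [6y] zero: DF = P = 9149/10000 ≈ 0.914900
step 7 [7y] zero: DF = P = 1799/2000 ≈ 0.899500

1 1 2479/2500
2 2 9889/10000
3 3 9853/10000
4 4 9821/10000
5 5 9391/10000
6 6 9149/10000
7 7 1799/2000
s(5y) = (1/(9391/10000) − 1)/(5) = 609/46955 ≈ 1.2970%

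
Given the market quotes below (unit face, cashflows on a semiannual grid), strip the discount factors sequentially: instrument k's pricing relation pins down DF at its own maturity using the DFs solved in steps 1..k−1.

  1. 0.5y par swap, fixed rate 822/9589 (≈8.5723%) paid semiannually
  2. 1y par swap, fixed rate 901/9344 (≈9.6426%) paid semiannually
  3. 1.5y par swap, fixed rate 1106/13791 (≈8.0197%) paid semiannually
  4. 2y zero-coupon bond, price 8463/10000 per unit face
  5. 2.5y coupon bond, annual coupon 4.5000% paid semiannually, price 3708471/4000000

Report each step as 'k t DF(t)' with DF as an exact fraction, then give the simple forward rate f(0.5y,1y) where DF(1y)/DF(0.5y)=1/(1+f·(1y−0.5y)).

step 1 [0.5y] swap r/2=411/9589: DF=(1 − 411/9589·(0))/(1+411/9589) = 9589/10000 ≈ 0.958900
step 2 [1y] swap r/2=901/18688: DF=(1 − 901/18688·(0.958900))/(1+901/18688) = 9099/10000 ≈ 0.909900
step 3 [1.5y] swap r/2=553/13791: DF=(1 − 553/13791·(0.958900+0.909900))/(1+553/13791) = 4447/5000 ≈ 0.889400
step 4 [2y] zero: DF = P = 8463/10000 ≈ 0.846300
step 5 [2.5y] bond c/2=9/400: DF=(3708471/4000000 − 9/400·(0.958900+0.909900+0.889400+0.846300))/(1+9/400) = 4137/5000 ≈ 0.827400

1 1/2 9589/10000
2 1 9099/10000
3 3/2 4447/5000
4 2 8463/10000
5 5/2 4137/5000
f(0.5y,1y) = ((9589/10000)/(9099/10000) − 1)/(1/2) = 980/9099 ≈ 10.7704%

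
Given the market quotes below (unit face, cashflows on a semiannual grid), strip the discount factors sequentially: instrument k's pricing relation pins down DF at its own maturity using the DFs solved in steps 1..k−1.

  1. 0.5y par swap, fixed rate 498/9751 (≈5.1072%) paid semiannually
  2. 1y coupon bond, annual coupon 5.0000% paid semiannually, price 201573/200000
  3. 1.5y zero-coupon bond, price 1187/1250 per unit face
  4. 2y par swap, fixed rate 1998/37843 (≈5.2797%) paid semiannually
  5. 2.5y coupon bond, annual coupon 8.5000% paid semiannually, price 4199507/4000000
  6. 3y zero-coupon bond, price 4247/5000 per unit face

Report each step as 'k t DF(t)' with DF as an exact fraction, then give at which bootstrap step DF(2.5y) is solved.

1 1/2 9751/10000
2 1 1919/2000
3 3/2 1187/1250
4 2 9001/10000
5 5/2 533/625
6 3 4247/5000
DF(2.5y) is solved at step 5

step 1 [0.5y] swap r/2=249/9751: DF=(1 − 249/9751·(0))/(1+249/9751) = 9751/10000 ≈ 0.975100
step 2 [1y] bond c/2=1/40: DF=(201573/200000 − 1/40·(0.975100))/(1+1/40) = 1919/2000 ≈ 0.959500
step 3 [1.5y] zero: DF = P = 1187/1250 ≈ 0.949600
step 4 [2y] swap r/2=999/37843: DF=(1 − 999/37843·(0.975100+0.959500+0.949600))/(1+999/37843) = 9001/10000 ≈ 0.900100
step 5 [2.5y] bond c/2=17/400: DF=(4199507/4000000 − 17/400·(0.975100+0.959500+0.949600+0.900100))/(1+17/400) = 533/625 ≈ 0.852800
step 6 [3y] zero: DF = P = 4247/5000 ≈ 0.849400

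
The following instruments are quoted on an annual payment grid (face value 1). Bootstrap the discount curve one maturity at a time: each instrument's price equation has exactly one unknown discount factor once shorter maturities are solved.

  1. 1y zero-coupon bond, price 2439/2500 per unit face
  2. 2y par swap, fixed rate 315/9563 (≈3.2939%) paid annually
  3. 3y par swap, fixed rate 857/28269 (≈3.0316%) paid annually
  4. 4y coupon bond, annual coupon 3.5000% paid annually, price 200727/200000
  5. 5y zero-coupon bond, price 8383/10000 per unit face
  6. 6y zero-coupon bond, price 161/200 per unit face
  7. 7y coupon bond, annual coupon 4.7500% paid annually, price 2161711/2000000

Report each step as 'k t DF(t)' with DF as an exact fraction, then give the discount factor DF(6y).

1 1 2439/2500
2 2 937/1000
3 3 9143/10000
4 4 8741/10000
5 5 8383/10000
6 6 161/200
7 7 1579/2000
DF(6y) = 161/200 ≈ 0.805000

step 1 [1y] zero: DF = P = 2439/2500 ≈ 0.975600
step 2 [2y] swap r/1=315/9563: DF=(1 − 315/9563·(0.975600))/(1+315/9563) = 937/1000 ≈ 0.937000
step 3 [3y] swap r/1=857/28269: DF=(1 − 857/28269·(0.975600+0.937000))/(1+857/28269) = 9143/10000 ≈ 0.914300
step 4 [4y] bond c/1=7/200: DF=(200727/200000 − 7/200·(0.975600+0.937000+0.914300))/(1+7/200) = 8741/10000 ≈ 0.874100
step 5 [5y] zero: DF = P = 8383/10000 ≈ 0.838300
step 6 [6y] zero: DF = P = 161/200 ≈ 0.805000
step 7 [7y] bond c/1=19/400: DF=(2161711/2000000 − 19/400·(0.975600+0.937000+0.914300+0.874100+0.838300+0.805000))/(1+19/400) = 1579/2000 ≈ 0.789500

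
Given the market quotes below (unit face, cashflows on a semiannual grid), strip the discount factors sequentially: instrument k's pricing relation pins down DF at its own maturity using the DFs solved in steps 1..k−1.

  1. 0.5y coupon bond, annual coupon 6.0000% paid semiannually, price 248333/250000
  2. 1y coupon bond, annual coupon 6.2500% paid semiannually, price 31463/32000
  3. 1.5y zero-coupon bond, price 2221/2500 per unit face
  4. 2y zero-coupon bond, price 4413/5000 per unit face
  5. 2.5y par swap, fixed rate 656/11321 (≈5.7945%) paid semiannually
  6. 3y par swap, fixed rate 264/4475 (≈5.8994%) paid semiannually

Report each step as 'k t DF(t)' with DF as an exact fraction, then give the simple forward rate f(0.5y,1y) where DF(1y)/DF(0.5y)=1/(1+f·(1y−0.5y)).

1 1/2 2411/2500
2 1 4621/5000
3 3/2 2221/2500
4 2 4413/5000
5 5/2 543/625
6 3 526/625
f(0.5y,1y) = ((2411/2500)/(4621/5000) − 1)/(1/2) = 402/4621 ≈ 8.6994%

step 1 [0.5y] bond c/2=3/100: DF=(248333/250000 − 3/100·(0))/(1+3/100) = 2411/2500 ≈ 0.964400
step 2 [1y] bond c/2=1/32: DF=(31463/32000 − 1/32·(0.964400))/(1+1/32) = 4621/5000 ≈ 0.924200
step 3 [1.5y] zero: DF = P = 2221/2500 ≈ 0.888400
step 4 [2y] zero: DF = P = 4413/5000 ≈ 0.882600
step 5 [2.5y] swap r/2=328/11321: DF=(1 − 328/11321·(0.964400+0.924200+0.888400+0.882600))/(1+328/11321) = 543/625 ≈ 0.868800
step 6 [3y] swap r/2=132/4475: DF=(1 − 132/4475·(0.964400+0.924200+0.888400+0.882600+0.868800))/(1+132/4475) = 526/625 ≈ 0.841600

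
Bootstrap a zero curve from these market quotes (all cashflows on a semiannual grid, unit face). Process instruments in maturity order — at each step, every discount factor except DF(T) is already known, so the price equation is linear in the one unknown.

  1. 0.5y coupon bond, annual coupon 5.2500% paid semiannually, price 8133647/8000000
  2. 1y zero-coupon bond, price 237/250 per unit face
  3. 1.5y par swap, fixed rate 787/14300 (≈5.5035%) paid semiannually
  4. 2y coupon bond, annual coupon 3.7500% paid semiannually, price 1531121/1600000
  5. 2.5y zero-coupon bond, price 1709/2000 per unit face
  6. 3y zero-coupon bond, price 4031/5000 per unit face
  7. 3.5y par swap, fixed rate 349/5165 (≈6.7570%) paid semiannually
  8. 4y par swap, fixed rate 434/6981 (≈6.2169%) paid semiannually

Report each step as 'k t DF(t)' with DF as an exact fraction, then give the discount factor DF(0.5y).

1 1/2 9907/10000
2 1 237/250
3 3/2 9213/10000
4 2 8867/10000
5 5/2 1709/2000
6 3 4031/5000
7 7/2 3953/5000
8 4 783/1000
DF(0.5y) = 9907/10000 ≈ 0.990700

step 1 [0.5y] bond c/2=21/800: DF=(8133647/8000000 − 21/800·(0))/(1+21/800) = 9907/10000 ≈ 0.990700
step 2 [1y] zero: DF = P = 237/250 ≈ 0.948000
step 3 [1.5y] swap r/2=787/28600: DF=(1 − 787/28600·(0.990700+0.948000))/(1+787/28600) = 9213/10000 ≈ 0.921300
step 4 [2y] bond c/2=3/160: DF=(1531121/1600000 − 3/160·(0.990700+0.948000+0.921300))/(1+3/160) = 8867/10000 ≈ 0.886700
step 5 [2.5y] zero: DF = P = 1709/2000 ≈ 0.854500
step 6 [3y] zero: DF = P = 4031/5000 ≈ 0.806200
step 7 [3.5y] swap r/2=349/10330: DF=(1 − 349/10330·(0.990700+0.948000+0.921300+0.886700+0.854500+0.806200))/(1+349/10330) = 3953/5000 ≈ 0.790600
step 8 [4y] swap r/2=217/6981: DF=(1 − 217/6981·(0.990700+0.948000+0.921300+0.886700+0.854500+0.806200+0.790600))/(1+217/6981) = 783/1000 ≈ 0.783000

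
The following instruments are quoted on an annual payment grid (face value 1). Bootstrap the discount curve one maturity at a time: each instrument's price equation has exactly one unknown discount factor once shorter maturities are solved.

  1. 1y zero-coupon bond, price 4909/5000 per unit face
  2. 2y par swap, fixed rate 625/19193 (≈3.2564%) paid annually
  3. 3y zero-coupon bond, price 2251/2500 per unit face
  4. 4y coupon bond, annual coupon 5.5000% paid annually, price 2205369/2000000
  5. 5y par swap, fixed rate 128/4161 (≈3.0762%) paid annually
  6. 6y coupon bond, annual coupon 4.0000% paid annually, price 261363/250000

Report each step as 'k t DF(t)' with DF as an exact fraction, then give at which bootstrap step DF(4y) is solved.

step 1 [1y] zero: DF = P = 4909/5000 ≈ 0.981800
step 2 [2y] swap r/1=625/19193: DF=(1 − 625/19193·(0.981800))/(1+625/19193) = 15/16 ≈ 0.937500
step 3 [3y] zero: DF = P = 2251/2500 ≈ 0.900400
step 4 [4y] bond c/1=11/200: DF=(2205369/2000000 − 11/200·(0.981800+0.937500+0.900400))/(1+11/200) = 4491/5000 ≈ 0.898200
step 5 [5y] swap r/1=128/4161: DF=(1 − 128/4161·(0.981800+0.937500+0.900400+0.898200))/(1+128/4161) = 537/625 ≈ 0.859200
step 6 [6y] bond c/1=1/25: DF=(261363/250000 − 1/25·(0.981800+0.937500+0.900400+0.898200+0.859200))/(1+1/25) = 2073/2500 ≈ 0.829200

1 1 4909/5000
2 2 15/16
3 3 2251/2500
4 4 4491/5000
5 5 537/625
6 6 2073/2500
DF(4y) is solved at step 4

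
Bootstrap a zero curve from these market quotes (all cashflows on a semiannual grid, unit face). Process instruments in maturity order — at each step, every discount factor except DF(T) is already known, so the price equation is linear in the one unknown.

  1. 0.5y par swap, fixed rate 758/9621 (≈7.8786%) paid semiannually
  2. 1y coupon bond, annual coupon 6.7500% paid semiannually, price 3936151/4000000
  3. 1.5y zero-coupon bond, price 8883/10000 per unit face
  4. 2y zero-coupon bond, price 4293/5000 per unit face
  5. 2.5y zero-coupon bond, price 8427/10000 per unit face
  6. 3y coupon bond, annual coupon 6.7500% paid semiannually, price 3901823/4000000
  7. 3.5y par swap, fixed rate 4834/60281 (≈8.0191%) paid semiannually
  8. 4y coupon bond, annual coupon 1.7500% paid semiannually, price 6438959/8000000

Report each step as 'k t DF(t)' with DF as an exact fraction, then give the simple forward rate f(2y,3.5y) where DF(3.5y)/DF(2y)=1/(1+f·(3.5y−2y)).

1 1/2 9621/10000
2 1 1841/2000
3 3/2 8883/10000
4 2 4293/5000
5 5/2 8427/10000
6 3 997/1250
7 7/2 7583/10000
8 4 466/625
f(2y,3.5y) = ((4293/5000)/(7583/10000) − 1)/(3/2) = 2006/22749 ≈ 8.8180%

step 1 [0.5y] swap r/2=379/9621: DF=(1 − 379/9621·(0))/(1+379/9621) = 9621/10000 ≈ 0.962100
step 2 [1y] bond c/2=27/800: DF=(3936151/4000000 − 27/800·(0.962100))/(1+27/800) = 1841/2000 ≈ 0.920500
step 3 [1.5y] zero: DF = P = 8883/10000 ≈ 0.888300
step 4 [2y] zero: DF = P = 4293/5000 ≈ 0.858600
step 5 [2.5y] zero: DF = P = 8427/10000 ≈ 0.842700
step 6 [3y] bond c/2=27/800: DF=(3901823/4000000 − 27/800·(0.962100+0.920500+0.888300+0.858600+0.842700))/(1+27/800) = 997/1250 ≈ 0.797600
step 7 [3.5y] swap r/2=2417/60281: DF=(1 − 2417/60281·(0.962100+0.920500+0.888300+0.858600+0.842700+0.797600))/(1+2417/60281) = 7583/10000 ≈ 0.758300
step 8 [4y] bond c/2=7/800: DF=(6438959/8000000 − 7/800·(0.962100+0.920500+0.888300+0.858600+0.842700+0.797600+0.758300))/(1+7/800) = 466/625 ≈ 0.745600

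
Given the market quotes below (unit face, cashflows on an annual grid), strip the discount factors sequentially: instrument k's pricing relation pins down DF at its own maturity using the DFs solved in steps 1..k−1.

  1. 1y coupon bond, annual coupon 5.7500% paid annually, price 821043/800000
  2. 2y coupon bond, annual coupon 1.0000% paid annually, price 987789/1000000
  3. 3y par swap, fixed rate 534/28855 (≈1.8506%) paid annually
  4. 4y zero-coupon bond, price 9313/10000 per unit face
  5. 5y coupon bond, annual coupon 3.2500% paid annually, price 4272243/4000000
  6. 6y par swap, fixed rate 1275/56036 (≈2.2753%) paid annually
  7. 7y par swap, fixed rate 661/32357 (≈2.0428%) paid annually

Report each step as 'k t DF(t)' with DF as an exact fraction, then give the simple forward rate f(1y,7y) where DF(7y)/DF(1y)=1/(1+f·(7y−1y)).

step 1 [1y] bond c/1=23/400: DF=(821043/800000 − 23/400·(0))/(1+23/400) = 1941/2000 ≈ 0.970500
step 2 [2y] bond c/1=1/100: DF=(987789/1000000 − 1/100·(0.970500))/(1+1/100) = 2421/2500 ≈ 0.968400
step 3 [3y] swap r/1=534/28855: DF=(1 − 534/28855·(0.970500+0.968400))/(1+534/28855) = 4733/5000 ≈ 0.946600
step 4 [4y] zero: DF = P = 9313/10000 ≈ 0.931300
step 5 [5y] bond c/1=13/400: DF=(4272243/4000000 − 13/400·(0.970500+0.968400+0.946600+0.931300))/(1+13/400) = 9143/10000 ≈ 0.914300
step 6 [6y] swap r/1=1275/56036: DF=(1 − 1275/56036·(0.970500+0.968400+0.946600+0.931300+0.914300))/(1+1275/56036) = 349/400 ≈ 0.872500
step 7 [7y] swap r/1=661/32357: DF=(1 − 661/32357·(0.970500+0.968400+0.946600+0.931300+0.914300+0.872500))/(1+661/32357) = 4339/5000 ≈ 0.867800

1 1 1941/2000
2 2 2421/2500
3 3 4733/5000
4 4 9313/10000
5 5 9143/10000
6 6 349/400
7 7 4339/5000
f(1y,7y) = ((1941/2000)/(4339/5000) − 1)/(6) = 1027/52068 ≈ 1.9724%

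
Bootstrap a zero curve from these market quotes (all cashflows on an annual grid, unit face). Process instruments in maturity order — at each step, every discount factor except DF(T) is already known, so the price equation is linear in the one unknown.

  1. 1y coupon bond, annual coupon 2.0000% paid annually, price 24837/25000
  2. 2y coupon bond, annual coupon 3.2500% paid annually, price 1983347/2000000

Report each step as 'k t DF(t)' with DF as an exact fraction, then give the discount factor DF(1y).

1 1 487/500
2 2 4649/5000
DF(1y) = 487/500 ≈ 0.974000

step 1 [1y] bond c/1=1/50: DF=(24837/25000 − 1/50·(0))/(1+1/50) = 487/500 ≈ 0.974000
step 2 [2y] bond c/1=13/400: DF=(1983347/2000000 − 13/400·(0.974000))/(1+13/400) = 4649/5000 ≈ 0.929800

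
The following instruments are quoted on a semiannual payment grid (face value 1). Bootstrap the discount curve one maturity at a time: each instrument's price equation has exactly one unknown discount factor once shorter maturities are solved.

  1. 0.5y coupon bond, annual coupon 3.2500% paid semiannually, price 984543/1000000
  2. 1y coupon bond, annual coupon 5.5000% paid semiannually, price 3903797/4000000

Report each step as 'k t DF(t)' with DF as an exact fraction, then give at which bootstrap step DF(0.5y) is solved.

step 1 [0.5y] bond c/2=13/800: DF=(984543/1000000 − 13/800·(0))/(1+13/800) = 1211/1250 ≈ 0.968800
step 2 [1y] bond c/2=11/400: DF=(3903797/4000000 − 11/400·(0.968800))/(1+11/400) = 9239/10000 ≈ 0.923900

1 1/2 1211/1250
2 1 9239/10000
DF(0.5y) is solved at step 1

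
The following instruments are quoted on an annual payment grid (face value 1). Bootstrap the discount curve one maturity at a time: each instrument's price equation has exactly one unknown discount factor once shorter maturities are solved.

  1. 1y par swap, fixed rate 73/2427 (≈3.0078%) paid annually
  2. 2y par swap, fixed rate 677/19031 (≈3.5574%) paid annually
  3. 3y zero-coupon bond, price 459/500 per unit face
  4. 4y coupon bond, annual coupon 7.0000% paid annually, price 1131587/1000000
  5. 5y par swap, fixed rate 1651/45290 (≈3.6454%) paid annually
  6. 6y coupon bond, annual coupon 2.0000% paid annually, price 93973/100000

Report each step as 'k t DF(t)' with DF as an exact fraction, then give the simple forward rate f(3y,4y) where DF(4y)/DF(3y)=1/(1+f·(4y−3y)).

step 1 [1y] swap r/1=73/2427: DF=(1 − 73/2427·(0))/(1+73/2427) = 2427/2500 ≈ 0.970800
step 2 [2y] swap r/1=677/19031: DF=(1 − 677/19031·(0.970800))/(1+677/19031) = 9323/10000 ≈ 0.932300
step 3 [3y] zero: DF = P = 459/500 ≈ 0.918000
step 4 [4y] bond c/1=7/100: DF=(1131587/1000000 − 7/100·(0.970800+0.932300+0.918000))/(1+7/100) = 873/1000 ≈ 0.873000
step 5 [5y] swap r/1=1651/45290: DF=(1 − 1651/45290·(0.970800+0.932300+0.918000+0.873000))/(1+1651/45290) = 8349/10000 ≈ 0.834900
step 6 [6y] bond c/1=1/50: DF=(93973/100000 − 1/50·(0.970800+0.932300+0.918000+0.873000+0.834900))/(1+1/50) = 333/400 ≈ 0.832500

1 1 2427/2500
2 2 9323/10000
3 3 459/500
4 4 873/1000
5 5 8349/10000
6 6 333/400
f(3y,4y) = ((459/500)/(873/1000) − 1)/(1) = 5/97 ≈ 5.1546%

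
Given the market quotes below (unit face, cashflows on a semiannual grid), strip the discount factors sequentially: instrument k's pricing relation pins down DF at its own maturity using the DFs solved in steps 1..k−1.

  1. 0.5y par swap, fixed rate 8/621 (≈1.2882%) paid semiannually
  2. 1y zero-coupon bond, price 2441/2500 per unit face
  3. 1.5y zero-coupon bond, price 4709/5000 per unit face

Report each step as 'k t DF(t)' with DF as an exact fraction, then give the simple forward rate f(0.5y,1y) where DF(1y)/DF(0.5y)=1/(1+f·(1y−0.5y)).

1 1/2 621/625
2 1 2441/2500
3 3/2 4709/5000
f(0.5y,1y) = ((621/625)/(2441/2500) − 1)/(1/2) = 86/2441 ≈ 3.5231%

step 1 [0.5y] swap r/2=4/621: DF=(1 − 4/621·(0))/(1+4/621) = 621/625 ≈ 0.993600
step 2 [1y] zero: DF = P = 2441/2500 ≈ 0.976400
step 3 [1.5y] zero: DF = P = 4709/5000 ≈ 0.941800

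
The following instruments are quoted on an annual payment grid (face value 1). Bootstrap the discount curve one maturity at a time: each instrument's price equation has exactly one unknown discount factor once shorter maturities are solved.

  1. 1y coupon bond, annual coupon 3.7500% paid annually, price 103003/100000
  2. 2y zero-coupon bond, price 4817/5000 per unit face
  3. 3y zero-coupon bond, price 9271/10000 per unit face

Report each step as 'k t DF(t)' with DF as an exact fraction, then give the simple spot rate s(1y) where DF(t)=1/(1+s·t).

1 1 1241/1250
2 2 4817/5000
3 3 9271/10000
s(1y) = (1/(1241/1250) − 1)/(1) = 9/1241 ≈ 0.7252%

step 1 [1y] bond c/1=3/80: DF=(103003/100000 − 3/80·(0))/(1+3/80) = 1241/1250 ≈ 0.992800
step 2 [2y] zero: DF = P = 4817/5000 ≈ 0.963400
step 3 [3y] zero: DF = P = 9271/10000 ≈ 0.927100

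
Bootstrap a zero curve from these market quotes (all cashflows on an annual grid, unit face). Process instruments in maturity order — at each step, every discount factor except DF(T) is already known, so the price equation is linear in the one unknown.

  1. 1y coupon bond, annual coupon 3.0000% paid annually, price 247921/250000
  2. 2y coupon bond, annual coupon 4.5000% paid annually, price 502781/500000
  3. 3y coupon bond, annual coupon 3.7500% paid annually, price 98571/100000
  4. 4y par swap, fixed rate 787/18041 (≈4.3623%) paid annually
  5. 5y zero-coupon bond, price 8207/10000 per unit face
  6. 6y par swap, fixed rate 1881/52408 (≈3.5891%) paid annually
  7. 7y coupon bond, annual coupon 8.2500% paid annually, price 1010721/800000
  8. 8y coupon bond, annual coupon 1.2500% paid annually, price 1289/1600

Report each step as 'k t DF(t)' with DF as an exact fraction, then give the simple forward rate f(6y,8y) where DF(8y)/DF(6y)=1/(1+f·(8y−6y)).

1 1 2407/2500
2 2 1151/1250
3 3 441/500
4 4 4213/5000
5 5 8207/10000
6 6 8119/10000
7 7 7677/10000
8 8 1443/2000
f(6y,8y) = ((8119/10000)/(1443/2000) − 1)/(2) = 452/7215 ≈ 6.2647%

step 1 [1y] bond c/1=3/100: DF=(247921/250000 − 3/100·(0))/(1+3/100) = 2407/2500 ≈ 0.962800
step 2 [2y] bond c/1=9/200: DF=(502781/500000 − 9/200·(0.962800))/(1+9/200) = 1151/1250 ≈ 0.920800
step 3 [3y] bond c/1=3/80: DF=(98571/100000 − 3/80·(0.962800+0.920800))/(1+3/80) = 441/500 ≈ 0.882000
step 4 [4y] swap r/1=787/18041: DF=(1 − 787/18041·(0.962800+0.920800+0.882000))/(1+787/18041) = 4213/5000 ≈ 0.842600
step 5 [5y] zero: DF = P = 8207/10000 ≈ 0.820700
step 6 [6y] swap r/1=1881/52408: DF=(1 − 1881/52408·(0.962800+0.920800+0.882000+0.842600+0.820700))/(1+1881/52408) = 8119/10000 ≈ 0.811900
step 7 [7y] bond c/1=33/400: DF=(1010721/800000 − 33/400·(0.962800+0.920800+0.882000+0.842600+0.820700+0.811900))/(1+33/400) = 7677/10000 ≈ 0.767700
step 8 [8y] bond c/1=1/80: DF=(1289/1600 − 1/80·(0.962800+0.920800+0.882000+0.842600+0.820700+0.811900+0.767700))/(1+1/80) = 1443/2000 ≈ 0.721500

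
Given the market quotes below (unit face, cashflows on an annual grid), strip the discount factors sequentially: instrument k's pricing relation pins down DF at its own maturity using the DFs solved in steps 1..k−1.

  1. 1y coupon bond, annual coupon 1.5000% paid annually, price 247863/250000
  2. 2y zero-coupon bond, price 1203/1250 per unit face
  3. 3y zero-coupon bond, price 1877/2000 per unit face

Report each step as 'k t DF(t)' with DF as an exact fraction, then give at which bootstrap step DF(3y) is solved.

step 1 [1y] bond c/1=3/200: DF=(247863/250000 − 3/200·(0))/(1+3/200) = 1221/1250 ≈ 0.976800
step 2 [2y] zero: DF = P = 1203/1250 ≈ 0.962400
step 3 [3y] zero: DF = P = 1877/2000 ≈ 0.938500

1 1 1221/1250
2 2 1203/1250
3 3 1877/2000
DF(3y) is solved at step 3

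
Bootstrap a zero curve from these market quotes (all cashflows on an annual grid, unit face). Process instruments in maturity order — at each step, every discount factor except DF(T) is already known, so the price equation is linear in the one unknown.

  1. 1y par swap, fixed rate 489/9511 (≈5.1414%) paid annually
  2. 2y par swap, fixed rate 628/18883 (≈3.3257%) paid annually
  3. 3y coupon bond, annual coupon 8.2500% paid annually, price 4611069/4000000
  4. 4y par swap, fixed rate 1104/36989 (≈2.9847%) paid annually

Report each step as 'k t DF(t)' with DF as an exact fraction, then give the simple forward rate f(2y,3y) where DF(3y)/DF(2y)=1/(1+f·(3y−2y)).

1 1 9511/10000
2 2 2343/2500
3 3 921/1000
4 4 556/625
f(2y,3y) = ((2343/2500)/(921/1000) − 1)/(1) = 27/1535 ≈ 1.7590%

step 1 [1y] swap r/1=489/9511: DF=(1 − 489/9511·(0))/(1+489/9511) = 9511/10000 ≈ 0.951100
step 2 [2y] swap r/1=628/18883: DF=(1 − 628/18883·(0.951100))/(1+628/18883) = 2343/2500 ≈ 0.937200
step 3 [3y] bond c/1=33/400: DF=(4611069/4000000 − 33/400·(0.951100+0.937200))/(1+33/400) = 921/1000 ≈ 0.921000
step 4 [4y] swap r/1=1104/36989: DF=(1 − 1104/36989·(0.951100+0.937200+0.921000))/(1+1104/36989) = 556/625 ≈ 0.889600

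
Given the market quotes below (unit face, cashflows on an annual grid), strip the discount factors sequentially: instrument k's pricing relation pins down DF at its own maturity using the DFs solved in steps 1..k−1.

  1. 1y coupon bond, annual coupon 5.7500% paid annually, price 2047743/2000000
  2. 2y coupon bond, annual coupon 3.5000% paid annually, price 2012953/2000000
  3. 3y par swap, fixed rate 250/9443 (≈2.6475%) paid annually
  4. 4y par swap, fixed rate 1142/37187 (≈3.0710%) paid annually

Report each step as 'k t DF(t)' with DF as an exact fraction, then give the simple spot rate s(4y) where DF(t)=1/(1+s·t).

step 1 [1y] bond c/1=23/400: DF=(2047743/2000000 − 23/400·(0))/(1+23/400) = 4841/5000 ≈ 0.968200
step 2 [2y] bond c/1=7/200: DF=(2012953/2000000 − 7/200·(0.968200))/(1+7/200) = 9397/10000 ≈ 0.939700
step 3 [3y] swap r/1=250/9443: DF=(1 − 250/9443·(0.968200+0.939700))/(1+250/9443) = 37/40 ≈ 0.925000
step 4 [4y] swap r/1=1142/37187: DF=(1 − 1142/37187·(0.968200+0.939700+0.925000))/(1+1142/37187) = 4429/5000 ≈ 0.885800

1 1 4841/5000
2 2 9397/10000
3 3 37/40
4 4 4429/5000
s(4y) = (1/(4429/5000) − 1)/(4) = 571/17716 ≈ 3.2231%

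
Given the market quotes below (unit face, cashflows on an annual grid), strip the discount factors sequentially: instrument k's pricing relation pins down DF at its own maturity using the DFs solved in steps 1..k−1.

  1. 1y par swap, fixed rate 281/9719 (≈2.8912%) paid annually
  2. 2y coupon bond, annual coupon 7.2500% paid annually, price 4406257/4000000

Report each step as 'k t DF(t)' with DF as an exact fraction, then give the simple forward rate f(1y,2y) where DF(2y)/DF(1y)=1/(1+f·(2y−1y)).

1 1 9719/10000
2 2 4807/5000
f(1y,2y) = ((9719/10000)/(4807/5000) − 1)/(1) = 105/9614 ≈ 1.0922%

step 1 [1y] swap r/1=281/9719: DF=(1 − 281/9719·(0))/(1+281/9719) = 9719/10000 ≈ 0.971900
step 2 [2y] bond c/1=29/400: DF=(4406257/4000000 − 29/400·(0.971900))/(1+29/400) = 4807/5000 ≈ 0.961400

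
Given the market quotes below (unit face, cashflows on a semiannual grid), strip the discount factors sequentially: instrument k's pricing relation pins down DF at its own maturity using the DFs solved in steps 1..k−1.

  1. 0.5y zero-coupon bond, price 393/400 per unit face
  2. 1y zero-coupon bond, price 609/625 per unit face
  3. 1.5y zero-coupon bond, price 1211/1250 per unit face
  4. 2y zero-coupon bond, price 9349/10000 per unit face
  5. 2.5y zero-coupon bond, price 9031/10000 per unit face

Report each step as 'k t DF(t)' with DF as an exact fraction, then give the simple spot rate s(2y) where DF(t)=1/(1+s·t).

1 1/2 393/400
2 1 609/625
3 3/2 1211/1250
4 2 9349/10000
5 5/2 9031/10000
s(2y) = (1/(9349/10000) − 1)/(2) = 651/18698 ≈ 3.4817%

step 1 [0.5y] zero: DF = P = 393/400 ≈ 0.982500
step 2 [1y] zero: DF = P = 609/625 ≈ 0.974400
step 3 [1.5y] zero: DF = P = 1211/1250 ≈ 0.968800
step 4 [2y] zero: DF = P = 9349/10000 ≈ 0.934900
step 5 [2.5y] zero: DF = P = 9031/10000 ≈ 0.903100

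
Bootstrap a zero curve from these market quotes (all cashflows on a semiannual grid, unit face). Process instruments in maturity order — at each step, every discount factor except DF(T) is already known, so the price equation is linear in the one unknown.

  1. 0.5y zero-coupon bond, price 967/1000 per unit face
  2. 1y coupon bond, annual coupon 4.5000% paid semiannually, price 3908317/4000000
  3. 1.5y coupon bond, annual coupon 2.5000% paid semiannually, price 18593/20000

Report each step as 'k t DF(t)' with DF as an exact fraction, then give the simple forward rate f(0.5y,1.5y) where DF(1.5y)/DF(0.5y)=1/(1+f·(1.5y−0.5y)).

1 1/2 967/1000
2 1 9343/10000
3 3/2 8947/10000
f(0.5y,1.5y) = ((967/1000)/(8947/10000) − 1)/(1) = 723/8947 ≈ 8.0809%

step 1 [0.5y] zero: DF = P = 967/1000 ≈ 0.967000
step 2 [1y] bond c/2=9/400: DF=(3908317/4000000 − 9/400·(0.967000))/(1+9/400) = 9343/10000 ≈ 0.934300
step 3 [1.5y] bond c/2=1/80: DF=(18593/20000 − 1/80·(0.967000+0.934300))/(1+1/80) = 8947/10000 ≈ 0.894700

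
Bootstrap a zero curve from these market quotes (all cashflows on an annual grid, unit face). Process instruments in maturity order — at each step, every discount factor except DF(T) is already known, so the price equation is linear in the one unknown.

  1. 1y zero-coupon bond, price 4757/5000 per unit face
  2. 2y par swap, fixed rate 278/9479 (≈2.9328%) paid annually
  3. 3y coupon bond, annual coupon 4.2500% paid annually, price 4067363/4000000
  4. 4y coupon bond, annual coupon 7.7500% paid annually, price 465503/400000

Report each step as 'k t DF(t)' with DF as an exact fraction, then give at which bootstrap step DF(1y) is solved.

1 1 4757/5000
2 2 2361/2500
3 3 8981/10000
4 4 8791/10000
DF(1y) is solved at step 1

step 1 [1y] zero: DF = P = 4757/5000 ≈ 0.951400
step 2 [2y] swap r/1=278/9479: DF=(1 − 278/9479·(0.951400))/(1+278/9479) = 2361/2500 ≈ 0.944400
step 3 [3y] bond c/1=17/400: DF=(4067363/4000000 − 17/400·(0.951400+0.944400))/(1+17/400) = 8981/10000 ≈ 0.898100
step 4 [4y] bond c/1=31/400: DF=(465503/400000 − 31/400·(0.951400+0.944400+0.898100))/(1+31/400) = 8791/10000 ≈ 0.879100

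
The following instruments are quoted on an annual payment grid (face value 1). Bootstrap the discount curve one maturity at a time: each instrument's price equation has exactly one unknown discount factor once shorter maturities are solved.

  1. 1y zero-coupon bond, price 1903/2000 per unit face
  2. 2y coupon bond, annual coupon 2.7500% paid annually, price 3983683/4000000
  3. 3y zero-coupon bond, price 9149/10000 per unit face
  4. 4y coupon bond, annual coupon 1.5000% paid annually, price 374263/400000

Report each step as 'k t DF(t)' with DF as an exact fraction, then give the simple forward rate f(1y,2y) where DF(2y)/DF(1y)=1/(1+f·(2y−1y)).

step 1 [1y] zero: DF = P = 1903/2000 ≈ 0.951500
step 2 [2y] bond c/1=11/400: DF=(3983683/4000000 − 11/400·(0.951500))/(1+11/400) = 4719/5000 ≈ 0.943800
step 3 [3y] zero: DF = P = 9149/10000 ≈ 0.914900
step 4 [4y] bond c/1=3/200: DF=(374263/400000 − 3/200·(0.951500+0.943800+0.914900))/(1+3/200) = 8803/10000 ≈ 0.880300

1 1 1903/2000
2 2 4719/5000
3 3 9149/10000
4 4 8803/10000
f(1y,2y) = ((1903/2000)/(4719/5000) − 1)/(1) = 7/858 ≈ 0.8159%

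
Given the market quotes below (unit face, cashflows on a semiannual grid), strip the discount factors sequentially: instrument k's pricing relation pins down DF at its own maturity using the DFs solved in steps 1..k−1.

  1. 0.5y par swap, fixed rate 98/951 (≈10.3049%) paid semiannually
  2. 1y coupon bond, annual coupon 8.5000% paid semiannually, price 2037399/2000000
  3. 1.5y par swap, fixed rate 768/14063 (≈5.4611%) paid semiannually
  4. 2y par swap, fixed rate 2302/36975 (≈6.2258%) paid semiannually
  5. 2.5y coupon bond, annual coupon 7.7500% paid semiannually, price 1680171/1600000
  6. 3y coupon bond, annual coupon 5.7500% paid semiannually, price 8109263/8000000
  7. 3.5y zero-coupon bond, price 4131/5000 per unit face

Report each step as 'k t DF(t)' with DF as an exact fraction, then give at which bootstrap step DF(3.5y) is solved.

1 1/2 951/1000
2 1 1173/1250
3 3/2 577/625
4 2 8849/10000
5 5/2 873/1000
6 3 536/625
7 7/2 4131/5000
DF(3.5y) is solved at step 7

step 1 [0.5y] swap r/2=49/951: DF=(1 − 49/951·(0))/(1+49/951) = 951/1000 ≈ 0.951000
step 2 [1y] bond c/2=17/400: DF=(2037399/2000000 − 17/400·(0.951000))/(1+17/400) = 1173/1250 ≈ 0.938400
step 3 [1.5y] swap r/2=384/14063: DF=(1 − 384/14063·(0.951000+0.938400))/(1+384/14063) = 577/625 ≈ 0.923200
step 4 [2y] swap r/2=1151/36975: DF=(1 − 1151/36975·(0.951000+0.938400+0.923200))/(1+1151/36975) = 8849/10000 ≈ 0.884900
step 5 [2.5y] bond c/2=31/800: DF=(1680171/1600000 − 31/800·(0.951000+0.938400+0.923200+0.884900))/(1+31/800) = 873/1000 ≈ 0.873000
step 6 [3y] bond c/2=23/800: DF=(8109263/8000000 − 23/800·(0.951000+0.938400+0.923200+0.884900+0.873000))/(1+23/800) = 536/625 ≈ 0.857600
step 7 [3.5y] zero: DF = P = 4131/5000 ≈ 0.826200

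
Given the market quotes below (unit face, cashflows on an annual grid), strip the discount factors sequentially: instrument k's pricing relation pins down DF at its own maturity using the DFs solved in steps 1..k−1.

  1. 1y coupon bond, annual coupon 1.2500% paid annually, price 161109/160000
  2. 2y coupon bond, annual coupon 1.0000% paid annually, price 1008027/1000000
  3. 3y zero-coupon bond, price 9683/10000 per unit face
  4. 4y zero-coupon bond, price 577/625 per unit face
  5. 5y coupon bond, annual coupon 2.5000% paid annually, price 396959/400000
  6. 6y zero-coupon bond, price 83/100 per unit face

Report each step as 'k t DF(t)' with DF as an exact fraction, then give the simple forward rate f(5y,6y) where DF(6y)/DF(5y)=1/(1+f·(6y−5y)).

step 1 [1y] bond c/1=1/80: DF=(161109/160000 − 1/80·(0))/(1+1/80) = 1989/2000 ≈ 0.994500
step 2 [2y] bond c/1=1/100: DF=(1008027/1000000 − 1/100·(0.994500))/(1+1/100) = 4941/5000 ≈ 0.988200
step 3 [3y] zero: DF = P = 9683/10000 ≈ 0.968300
step 4 [4y] zero: DF = P = 577/625 ≈ 0.923200
step 5 [5y] bond c/1=1/40: DF=(396959/400000 − 1/40·(0.994500+0.988200+0.968300+0.923200))/(1+1/40) = 8737/10000 ≈ 0.873700
step 6 [6y] zero: DF = P = 83/100 ≈ 0.830000

1 1 1989/2000
2 2 4941/5000
3 3 9683/10000
4 4 577/625
5 5 8737/10000
6 6 83/100
f(5y,6y) = ((8737/10000)/(83/100) − 1)/(1) = 437/8300 ≈ 5.2651%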